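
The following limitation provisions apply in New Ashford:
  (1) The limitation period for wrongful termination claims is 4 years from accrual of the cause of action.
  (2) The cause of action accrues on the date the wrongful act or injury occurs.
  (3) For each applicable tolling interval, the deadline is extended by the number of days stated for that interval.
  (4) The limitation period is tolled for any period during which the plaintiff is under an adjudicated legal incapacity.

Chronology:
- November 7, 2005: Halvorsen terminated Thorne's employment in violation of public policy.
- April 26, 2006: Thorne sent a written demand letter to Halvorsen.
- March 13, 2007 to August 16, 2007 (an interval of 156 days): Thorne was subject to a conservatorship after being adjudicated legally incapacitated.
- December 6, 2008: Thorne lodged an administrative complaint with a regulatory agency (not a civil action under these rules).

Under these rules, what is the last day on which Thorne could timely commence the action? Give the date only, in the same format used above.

April 12, 2010

The claim accrued on November 7, 2005, when the wrongful act occurred.
The untolled deadline — 4 years after November 7, 2005 — is November 7, 2009.
The plaintiff's legal incapacity from March 13, 2007 to August 16, 2007 tolled the period for 156 days, extending the deadline to April 12, 2010.
None of the other events listed affects the running of the period under the stated rules.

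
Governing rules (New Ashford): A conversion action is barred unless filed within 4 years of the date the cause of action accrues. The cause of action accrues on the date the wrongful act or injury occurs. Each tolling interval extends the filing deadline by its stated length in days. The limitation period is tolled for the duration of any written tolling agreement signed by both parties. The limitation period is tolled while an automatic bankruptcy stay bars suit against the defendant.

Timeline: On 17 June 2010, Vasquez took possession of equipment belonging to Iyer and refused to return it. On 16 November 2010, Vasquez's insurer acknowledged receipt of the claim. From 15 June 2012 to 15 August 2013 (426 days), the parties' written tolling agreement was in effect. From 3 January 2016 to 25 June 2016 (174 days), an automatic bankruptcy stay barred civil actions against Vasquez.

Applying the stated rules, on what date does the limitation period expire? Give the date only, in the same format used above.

The cause of action accrued on 17 June 2010, the date of the act.
The untolled deadline — 4 years after 17 June 2010 — is 17 June 2014.
The period was tolled for 426 days by the written tolling agreement (15 June 2012 to 15 August 2013), pushing the deadline to 17 August 2015.
The automatic bankruptcy stay starting 3 January 2016 came too late — the period had run on 17 August 2015 — and so does not extend the deadline.
Nothing else in the chronology tolls or restarts the period.

17 August 2015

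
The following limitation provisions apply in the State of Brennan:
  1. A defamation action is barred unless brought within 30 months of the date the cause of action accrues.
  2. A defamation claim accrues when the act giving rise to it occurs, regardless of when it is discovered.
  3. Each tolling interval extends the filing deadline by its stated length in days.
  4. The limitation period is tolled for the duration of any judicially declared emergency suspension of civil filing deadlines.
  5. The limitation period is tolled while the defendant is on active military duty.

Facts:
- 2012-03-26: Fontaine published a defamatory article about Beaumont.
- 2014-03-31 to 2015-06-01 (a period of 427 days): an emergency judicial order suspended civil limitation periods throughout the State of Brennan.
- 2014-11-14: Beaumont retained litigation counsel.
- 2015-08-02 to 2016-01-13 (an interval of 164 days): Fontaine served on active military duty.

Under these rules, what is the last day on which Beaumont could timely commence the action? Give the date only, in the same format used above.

2016-05-09

The limitation period began to run on 2012-03-26.
30 months from 2012-03-26 is 2014-09-26.
The period was tolled for 427 days by the emergency suspension of filing deadlines (2014-03-31 to 2015-06-01), pushing the deadline to 2015-11-27.
The defendant's active military service from 2015-08-02 to 2016-01-13 tolled the period for 164 days, extending the deadline to 2016-05-09.
None of the other events listed affects the running of the period under the stated rules.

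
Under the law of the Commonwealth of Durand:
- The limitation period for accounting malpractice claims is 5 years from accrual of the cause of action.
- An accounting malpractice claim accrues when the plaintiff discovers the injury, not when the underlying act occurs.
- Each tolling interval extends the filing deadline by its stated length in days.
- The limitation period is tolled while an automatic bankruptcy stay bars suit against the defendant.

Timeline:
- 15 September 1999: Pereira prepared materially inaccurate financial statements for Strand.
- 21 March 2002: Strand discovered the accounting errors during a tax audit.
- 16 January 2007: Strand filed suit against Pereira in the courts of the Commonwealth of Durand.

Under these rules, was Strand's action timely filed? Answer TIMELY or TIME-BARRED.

TIMELY

The claim did not accrue until Strand discovered the injury on 21 March 2002; the 15 September 1999 act date does not start the clock under the stated rule.
Adding the 5 years base period to 21 March 2002 gives a deadline of 21 March 2007, before any tolling.
Filing on 16 January 2007 beat the 21 March 2007 deadline — the action is timely.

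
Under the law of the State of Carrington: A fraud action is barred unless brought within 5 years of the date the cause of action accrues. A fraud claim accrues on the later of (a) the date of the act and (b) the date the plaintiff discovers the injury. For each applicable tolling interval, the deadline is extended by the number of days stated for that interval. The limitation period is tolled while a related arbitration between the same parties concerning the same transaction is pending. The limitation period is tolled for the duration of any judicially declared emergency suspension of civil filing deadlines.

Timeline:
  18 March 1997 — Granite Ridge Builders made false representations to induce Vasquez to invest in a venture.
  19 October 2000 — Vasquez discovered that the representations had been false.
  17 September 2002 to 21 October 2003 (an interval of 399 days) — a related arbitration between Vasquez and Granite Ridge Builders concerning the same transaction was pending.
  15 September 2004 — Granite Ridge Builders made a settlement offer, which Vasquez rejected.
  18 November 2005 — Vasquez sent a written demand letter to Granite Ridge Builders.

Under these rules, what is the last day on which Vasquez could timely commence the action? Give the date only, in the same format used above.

22 November 2006

Because discovery on 19 October 2000 post-dates the 18 March 1997 act, accrual under the later-of rule falls on 19 October 2000.
5 years from 19 October 2000 is 19 October 2005.
Because the pending related arbitration ran from 17 September 2002 to 21 October 2003, the deadline is extended by 399 days to 22 November 2006.
The other events in the timeline have no effect on the limitation period under the stated rules.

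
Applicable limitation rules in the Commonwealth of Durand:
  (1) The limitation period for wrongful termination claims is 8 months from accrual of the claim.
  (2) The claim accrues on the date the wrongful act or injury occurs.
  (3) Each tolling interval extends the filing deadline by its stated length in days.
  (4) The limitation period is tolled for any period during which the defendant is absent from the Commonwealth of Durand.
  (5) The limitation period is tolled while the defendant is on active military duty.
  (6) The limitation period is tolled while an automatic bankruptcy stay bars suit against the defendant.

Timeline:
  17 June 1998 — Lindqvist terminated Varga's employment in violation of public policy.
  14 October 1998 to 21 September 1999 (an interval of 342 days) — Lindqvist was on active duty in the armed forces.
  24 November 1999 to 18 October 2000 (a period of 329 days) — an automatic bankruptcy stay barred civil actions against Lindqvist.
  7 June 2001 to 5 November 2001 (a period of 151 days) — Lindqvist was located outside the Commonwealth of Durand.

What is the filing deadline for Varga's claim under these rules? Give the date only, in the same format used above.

19 December 2000

The claim accrued on 17 June 1998, when the wrongful act occurred.
8 months from 17 June 1998 is 17 February 1999.
The period was tolled for 342 days by the defendant's active military service (14 October 1998 to 21 September 1999), pushing the deadline to 25 January 2000.
The automatic bankruptcy stay from 24 November 1999 to 18 October 2000 tolled the period for 329 days, extending the deadline to 19 December 2000.
The defendant's absence from the jurisdiction from 7 June 2001 to 5 November 2001 began after the period had already run on 19 December 2000, so it has no tolling effect.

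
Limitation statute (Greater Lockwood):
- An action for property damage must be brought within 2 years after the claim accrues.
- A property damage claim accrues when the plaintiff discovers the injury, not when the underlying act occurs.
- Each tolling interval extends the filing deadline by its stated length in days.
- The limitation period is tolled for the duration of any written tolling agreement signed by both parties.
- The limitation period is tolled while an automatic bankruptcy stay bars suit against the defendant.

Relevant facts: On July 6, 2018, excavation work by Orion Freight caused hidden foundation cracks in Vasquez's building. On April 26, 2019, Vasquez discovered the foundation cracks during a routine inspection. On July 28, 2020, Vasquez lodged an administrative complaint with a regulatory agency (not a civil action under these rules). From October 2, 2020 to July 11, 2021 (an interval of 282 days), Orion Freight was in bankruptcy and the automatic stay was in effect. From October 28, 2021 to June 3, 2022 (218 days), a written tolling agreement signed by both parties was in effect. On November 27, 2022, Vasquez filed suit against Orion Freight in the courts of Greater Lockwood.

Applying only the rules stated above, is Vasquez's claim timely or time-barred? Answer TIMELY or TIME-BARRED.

TIME-BARRED

The claim did not accrue until Vasquez discovered the injury on April 26, 2019; the July 6, 2018 act date does not start the clock under the stated rule.
The untolled deadline — 2 years after April 26, 2019 — is April 26, 2021.
The automatic bankruptcy stay from October 2, 2020 to July 11, 2021 tolled the period for 282 days, extending the deadline to February 2, 2022.
The period was tolled for 218 days by the written tolling agreement (October 28, 2021 to June 3, 2022), pushing the deadline to September 8, 2022.
Nothing else in the chronology tolls or restarts the period.
The November 27, 2022 filing falls after the September 8, 2022 deadline; the claim is time-barred.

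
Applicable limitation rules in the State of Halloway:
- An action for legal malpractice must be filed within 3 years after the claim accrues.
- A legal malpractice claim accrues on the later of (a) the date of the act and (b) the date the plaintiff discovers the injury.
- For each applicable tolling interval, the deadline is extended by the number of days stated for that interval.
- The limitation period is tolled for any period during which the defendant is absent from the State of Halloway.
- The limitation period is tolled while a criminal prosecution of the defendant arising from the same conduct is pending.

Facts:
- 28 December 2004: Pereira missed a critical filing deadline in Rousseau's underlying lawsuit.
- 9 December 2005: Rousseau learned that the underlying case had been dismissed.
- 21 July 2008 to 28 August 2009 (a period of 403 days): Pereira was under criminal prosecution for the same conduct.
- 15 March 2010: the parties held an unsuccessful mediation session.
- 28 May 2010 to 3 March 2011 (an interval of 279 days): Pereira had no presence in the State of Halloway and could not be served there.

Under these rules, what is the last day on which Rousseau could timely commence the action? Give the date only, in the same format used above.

Because discovery on 9 December 2005 post-dates the 28 December 2004 act, accrual under the later-of rule falls on 9 December 2005.
The untolled deadline — 3 years after 9 December 2005 — is 9 December 2008.
Because the pending criminal prosecution ran from 21 July 2008 to 28 August 2009, the deadline is extended by 403 days to 16 January 2010.
The defendant's absence from the jurisdiction from 28 May 2010 to 3 March 2011 began after the period had already run on 16 January 2010, so it has no tolling effect.
Nothing else in the chronology tolls or restarts the period.

16 January 2010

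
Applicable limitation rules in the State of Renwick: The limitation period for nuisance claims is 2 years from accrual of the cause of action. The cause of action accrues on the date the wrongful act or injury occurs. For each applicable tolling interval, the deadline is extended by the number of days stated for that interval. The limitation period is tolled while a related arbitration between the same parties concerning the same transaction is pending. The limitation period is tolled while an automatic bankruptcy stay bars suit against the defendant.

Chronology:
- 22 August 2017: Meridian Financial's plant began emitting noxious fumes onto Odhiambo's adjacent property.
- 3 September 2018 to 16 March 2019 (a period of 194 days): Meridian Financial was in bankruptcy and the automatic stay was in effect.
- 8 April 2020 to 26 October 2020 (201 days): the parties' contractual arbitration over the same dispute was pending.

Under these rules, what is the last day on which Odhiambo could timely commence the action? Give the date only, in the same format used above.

3 March 2020

The limitation period began to run on 22 August 2017.
The untolled deadline — 2 years after 22 August 2017 — is 22 August 2019.
The automatic bankruptcy stay from 3 September 2018 to 16 March 2019 tolled the period for 194 days, extending the deadline to 3 March 2020.
The pending related arbitration starting 8 April 2020 came too late — the period had run on 3 March 2020 — and so does not extend the deadline.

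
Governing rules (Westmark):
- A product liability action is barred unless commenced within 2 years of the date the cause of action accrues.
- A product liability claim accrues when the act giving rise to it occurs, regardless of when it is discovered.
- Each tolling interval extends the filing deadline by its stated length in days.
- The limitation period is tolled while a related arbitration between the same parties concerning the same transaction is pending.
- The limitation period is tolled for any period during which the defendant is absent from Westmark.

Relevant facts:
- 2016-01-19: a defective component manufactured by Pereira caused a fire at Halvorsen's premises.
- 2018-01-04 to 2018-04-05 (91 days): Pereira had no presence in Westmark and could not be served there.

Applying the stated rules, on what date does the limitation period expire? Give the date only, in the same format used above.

2018-04-20

The limitation period began to run on 2016-01-19.
2 years from 2016-01-19 is 2018-01-19.
Because the defendant's absence from the jurisdiction ran from 2018-01-04 to 2018-04-05, the deadline is extended by 91 days to 2018-04-20.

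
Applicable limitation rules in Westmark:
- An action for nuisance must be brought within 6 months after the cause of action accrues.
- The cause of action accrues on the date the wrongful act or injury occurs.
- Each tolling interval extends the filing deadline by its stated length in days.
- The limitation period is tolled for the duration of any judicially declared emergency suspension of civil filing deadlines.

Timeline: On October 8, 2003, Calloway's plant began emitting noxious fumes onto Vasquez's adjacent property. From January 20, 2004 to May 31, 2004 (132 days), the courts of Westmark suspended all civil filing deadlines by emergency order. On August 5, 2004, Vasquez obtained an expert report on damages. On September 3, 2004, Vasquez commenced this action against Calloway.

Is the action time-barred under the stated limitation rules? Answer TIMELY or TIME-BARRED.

TIME-BARRED

The cause of action accrued on October 8, 2003, the date of the act.
Adding the 6 months base period to October 8, 2003 gives a deadline of April 8, 2004, before any tolling.
The period was tolled for 132 days by the emergency suspension of filing deadlines (January 20, 2004 to May 31, 2004), pushing the deadline to August 18, 2004.
None of the other events listed affects the running of the period under the stated rules.
Filing on September 3, 2004 missed the August 18, 2004 deadline — the action is time-barred.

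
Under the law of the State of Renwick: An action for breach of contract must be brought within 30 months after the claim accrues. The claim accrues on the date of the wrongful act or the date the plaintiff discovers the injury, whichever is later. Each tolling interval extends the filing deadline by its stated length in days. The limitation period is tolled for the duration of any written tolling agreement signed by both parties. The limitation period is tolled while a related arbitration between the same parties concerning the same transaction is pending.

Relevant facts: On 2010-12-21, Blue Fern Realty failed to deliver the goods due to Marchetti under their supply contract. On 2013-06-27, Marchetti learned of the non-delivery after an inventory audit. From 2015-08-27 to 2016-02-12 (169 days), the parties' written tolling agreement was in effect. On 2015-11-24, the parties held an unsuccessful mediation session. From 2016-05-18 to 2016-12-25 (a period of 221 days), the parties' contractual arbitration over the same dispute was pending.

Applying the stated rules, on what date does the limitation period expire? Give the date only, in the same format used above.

2017-01-20

Because discovery on 2013-06-27 post-dates the 2010-12-21 act, accrual under the later-of rule falls on 2013-06-27.
The untolled deadline — 30 months after 2013-06-27 — is 2015-12-27.
The written tolling agreement from 2015-08-27 to 2016-02-12 tolled the period for 169 days, extending the deadline to 2016-06-13.
Because the pending related arbitration ran from 2016-05-18 to 2016-12-25, the deadline is extended by 221 days to 2017-01-20.
Nothing else in the chronology tolls or restarts the period.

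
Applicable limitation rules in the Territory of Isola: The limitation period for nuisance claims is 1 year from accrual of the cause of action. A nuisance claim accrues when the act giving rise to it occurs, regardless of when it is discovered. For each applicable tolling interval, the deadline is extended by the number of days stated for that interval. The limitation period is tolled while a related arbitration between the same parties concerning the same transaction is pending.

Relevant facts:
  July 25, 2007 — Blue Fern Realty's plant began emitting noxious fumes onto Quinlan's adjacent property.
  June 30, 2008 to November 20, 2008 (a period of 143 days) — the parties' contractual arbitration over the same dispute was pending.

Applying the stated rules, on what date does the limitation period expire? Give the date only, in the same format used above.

The claim accrued on July 25, 2007, when the wrongful act occurred.
The untolled deadline — 1 year after July 25, 2007 — is July 25, 2008.
The period was tolled for 143 days by the pending related arbitration (June 30, 2008 to November 20, 2008), pushing the deadline to December 15, 2008.

December 15, 2008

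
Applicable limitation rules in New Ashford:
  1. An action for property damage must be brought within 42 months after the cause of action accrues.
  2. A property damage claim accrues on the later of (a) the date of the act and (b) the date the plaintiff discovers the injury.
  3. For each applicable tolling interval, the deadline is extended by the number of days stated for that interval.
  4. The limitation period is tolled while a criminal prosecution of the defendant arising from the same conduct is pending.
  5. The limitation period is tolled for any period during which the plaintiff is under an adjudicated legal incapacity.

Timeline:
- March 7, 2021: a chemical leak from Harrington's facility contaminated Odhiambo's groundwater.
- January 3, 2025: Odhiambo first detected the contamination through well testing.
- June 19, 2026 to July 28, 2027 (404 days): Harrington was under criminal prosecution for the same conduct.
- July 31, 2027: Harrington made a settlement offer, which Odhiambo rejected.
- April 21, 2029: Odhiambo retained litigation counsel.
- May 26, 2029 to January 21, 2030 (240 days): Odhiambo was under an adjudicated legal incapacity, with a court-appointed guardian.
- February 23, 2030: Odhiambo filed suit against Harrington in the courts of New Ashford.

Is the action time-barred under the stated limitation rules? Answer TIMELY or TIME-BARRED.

TIMELY

The claim accrued on January 3, 2025 — the later of the March 7, 2021 act and the January 3, 2025 discovery.
The untolled deadline — 42 months after January 3, 2025 — is July 3, 2028.
The pending criminal prosecution from June 19, 2026 to July 28, 2027 tolled the period for 404 days, extending the deadline to August 11, 2029.
The period was tolled for 240 days by the plaintiff's legal incapacity (May 26, 2029 to January 21, 2030), pushing the deadline to April 8, 2030.
Nothing else in the chronology tolls or restarts the period.
Filing on February 23, 2030 beat the April 8, 2030 deadline — the action is timely.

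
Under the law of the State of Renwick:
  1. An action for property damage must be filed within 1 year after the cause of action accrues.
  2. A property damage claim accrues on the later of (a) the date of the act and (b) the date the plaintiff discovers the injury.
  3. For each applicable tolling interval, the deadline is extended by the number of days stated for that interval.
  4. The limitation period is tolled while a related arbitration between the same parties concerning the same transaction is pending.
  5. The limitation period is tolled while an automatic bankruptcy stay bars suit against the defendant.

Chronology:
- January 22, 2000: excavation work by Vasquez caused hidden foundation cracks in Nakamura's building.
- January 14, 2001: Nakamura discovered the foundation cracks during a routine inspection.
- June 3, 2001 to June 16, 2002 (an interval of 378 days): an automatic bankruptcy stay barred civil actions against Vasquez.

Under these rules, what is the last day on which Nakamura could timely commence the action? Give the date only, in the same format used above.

Taking the later of the act (January 22, 2000) and discovery (January 14, 2001), the claim accrued on January 14, 2001.
1 year from January 14, 2001 is January 14, 2002.
The automatic bankruptcy stay from June 3, 2001 to June 16, 2002 tolled the period for 378 days, extending the deadline to January 27, 2003.

January 27, 2003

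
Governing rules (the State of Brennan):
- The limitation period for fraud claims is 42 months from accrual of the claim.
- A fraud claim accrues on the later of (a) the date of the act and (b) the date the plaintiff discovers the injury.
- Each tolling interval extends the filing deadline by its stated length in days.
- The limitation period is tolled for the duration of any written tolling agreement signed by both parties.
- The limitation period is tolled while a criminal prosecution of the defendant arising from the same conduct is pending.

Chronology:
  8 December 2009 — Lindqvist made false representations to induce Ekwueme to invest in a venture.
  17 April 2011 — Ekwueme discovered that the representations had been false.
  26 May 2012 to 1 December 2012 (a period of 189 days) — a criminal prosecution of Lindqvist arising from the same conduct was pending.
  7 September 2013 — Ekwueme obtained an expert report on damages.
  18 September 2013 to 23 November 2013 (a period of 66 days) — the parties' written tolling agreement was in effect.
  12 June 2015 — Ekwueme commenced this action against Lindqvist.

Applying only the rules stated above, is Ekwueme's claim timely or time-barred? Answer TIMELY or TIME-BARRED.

Taking the later of the act (8 December 2009) and discovery (17 April 2011), the claim accrued on 17 April 2011.
The untolled deadline — 42 months after 17 April 2011 — is 17 October 2014.
The pending criminal prosecution from 26 May 2012 to 1 December 2012 tolled the period for 189 days, extending the deadline to 24 April 2015.
The written tolling agreement from 18 September 2013 to 23 November 2013 tolled the period for 66 days, extending the deadline to 29 June 2015.
Nothing else in the chronology tolls or restarts the period.
Ekwueme filed on 12 June 2015, before the 29 June 2015 deadline, so the action is timely.

TIMELY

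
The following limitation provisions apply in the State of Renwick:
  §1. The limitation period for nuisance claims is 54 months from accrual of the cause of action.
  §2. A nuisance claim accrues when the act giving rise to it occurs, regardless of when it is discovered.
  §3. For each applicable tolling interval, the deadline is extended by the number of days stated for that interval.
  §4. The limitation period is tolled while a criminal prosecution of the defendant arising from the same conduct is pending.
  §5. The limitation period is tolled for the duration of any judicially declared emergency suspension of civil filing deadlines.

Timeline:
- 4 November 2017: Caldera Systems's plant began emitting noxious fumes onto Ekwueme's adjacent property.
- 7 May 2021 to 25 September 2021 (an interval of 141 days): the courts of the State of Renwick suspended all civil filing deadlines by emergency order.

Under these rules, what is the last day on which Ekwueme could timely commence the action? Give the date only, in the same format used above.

22 September 2022

The claim accrued on 4 November 2017, when the wrongful act occurred.
54 months from 4 November 2017 is 4 May 2022.
The emergency suspension of filing deadlines from 7 May 2021 to 25 September 2021 tolled the period for 141 days, extending the deadline to 22 September 2022.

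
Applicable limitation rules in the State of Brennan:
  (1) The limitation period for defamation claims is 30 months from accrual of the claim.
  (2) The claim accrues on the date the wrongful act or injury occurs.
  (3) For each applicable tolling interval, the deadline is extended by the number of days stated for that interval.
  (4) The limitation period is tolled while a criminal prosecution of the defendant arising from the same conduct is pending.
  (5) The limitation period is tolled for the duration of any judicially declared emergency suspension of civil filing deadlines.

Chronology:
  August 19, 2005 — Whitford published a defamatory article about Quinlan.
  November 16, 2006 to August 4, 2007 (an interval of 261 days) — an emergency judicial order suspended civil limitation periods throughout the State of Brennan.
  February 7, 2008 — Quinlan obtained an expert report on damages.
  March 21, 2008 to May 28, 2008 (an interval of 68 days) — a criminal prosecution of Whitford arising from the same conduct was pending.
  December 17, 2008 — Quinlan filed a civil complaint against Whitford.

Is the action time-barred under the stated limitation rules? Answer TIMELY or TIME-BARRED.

The claim accrued on August 19, 2005, the date of the act.
Adding the 30 months base period to August 19, 2005 gives a deadline of February 19, 2008, before any tolling.
The emergency suspension of filing deadlines from November 16, 2006 to August 4, 2007 tolled the period for 261 days, extending the deadline to November 6, 2008.
Because the pending criminal prosecution ran from March 21, 2008 to May 28, 2008, the deadline is extended by 68 days to January 13, 2009.
The other events in the timeline have no effect on the limitation period under the stated rules.
The December 17, 2008 filing precedes the January 13, 2009 deadline; the claim is timely.

TIMELY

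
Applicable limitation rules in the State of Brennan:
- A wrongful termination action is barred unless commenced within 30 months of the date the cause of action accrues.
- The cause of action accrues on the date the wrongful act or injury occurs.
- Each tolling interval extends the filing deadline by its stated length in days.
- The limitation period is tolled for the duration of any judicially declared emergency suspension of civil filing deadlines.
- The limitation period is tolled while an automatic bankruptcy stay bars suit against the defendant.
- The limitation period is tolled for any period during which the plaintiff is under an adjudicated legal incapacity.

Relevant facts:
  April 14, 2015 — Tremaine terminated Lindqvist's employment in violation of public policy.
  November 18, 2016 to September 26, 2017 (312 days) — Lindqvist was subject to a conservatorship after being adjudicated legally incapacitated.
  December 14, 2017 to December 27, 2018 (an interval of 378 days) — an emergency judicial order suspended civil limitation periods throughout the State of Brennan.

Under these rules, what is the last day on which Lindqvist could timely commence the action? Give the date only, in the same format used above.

The limitation period began to run on April 14, 2015.
Adding the 30 months base period to April 14, 2015 gives a deadline of October 14, 2017, before any tolling.
The plaintiff's legal incapacity from November 18, 2016 to September 26, 2017 tolled the period for 312 days, extending the deadline to August 22, 2018.
Because the emergency suspension of filing deadlines ran from December 14, 2017 to December 27, 2018, the deadline is extended by 378 days to September 4, 2019.

September 4, 2019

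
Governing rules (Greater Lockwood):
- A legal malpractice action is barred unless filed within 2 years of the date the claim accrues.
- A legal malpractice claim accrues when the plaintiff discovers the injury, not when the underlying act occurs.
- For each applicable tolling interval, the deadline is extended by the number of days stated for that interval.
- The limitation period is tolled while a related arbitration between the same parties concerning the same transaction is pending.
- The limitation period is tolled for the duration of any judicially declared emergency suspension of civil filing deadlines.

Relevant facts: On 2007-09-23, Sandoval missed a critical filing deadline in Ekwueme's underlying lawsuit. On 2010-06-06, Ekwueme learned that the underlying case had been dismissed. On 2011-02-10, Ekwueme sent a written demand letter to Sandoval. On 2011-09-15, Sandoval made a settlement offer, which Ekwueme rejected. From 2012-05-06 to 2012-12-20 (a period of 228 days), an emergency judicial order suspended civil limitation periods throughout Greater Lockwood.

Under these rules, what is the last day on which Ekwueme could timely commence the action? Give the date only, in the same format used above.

2013-01-20

The claim did not accrue until Ekwueme discovered the injury on 2010-06-06; the 2007-09-23 act date does not start the clock under the stated rule.
Adding the 2 years base period to 2010-06-06 gives a deadline of 2012-06-06, before any tolling.
The period was tolled for 228 days by the emergency suspension of filing deadlines (2012-05-06 to 2012-12-20), pushing the deadline to 2013-01-20.
The other events in the timeline have no effect on the limitation period under the stated rules.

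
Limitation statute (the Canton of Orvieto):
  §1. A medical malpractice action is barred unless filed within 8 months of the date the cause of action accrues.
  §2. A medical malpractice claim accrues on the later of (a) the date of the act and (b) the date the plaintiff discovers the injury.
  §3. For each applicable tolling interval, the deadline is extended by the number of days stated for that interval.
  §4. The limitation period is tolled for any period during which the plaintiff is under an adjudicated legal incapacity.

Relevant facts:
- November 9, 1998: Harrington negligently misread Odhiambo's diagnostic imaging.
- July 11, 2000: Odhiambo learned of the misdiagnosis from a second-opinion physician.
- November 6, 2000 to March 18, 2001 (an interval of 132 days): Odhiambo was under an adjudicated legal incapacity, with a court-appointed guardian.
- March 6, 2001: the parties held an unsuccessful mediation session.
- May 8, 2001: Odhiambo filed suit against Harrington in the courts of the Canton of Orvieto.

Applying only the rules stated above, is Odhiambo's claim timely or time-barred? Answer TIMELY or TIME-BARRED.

Because discovery on July 11, 2000 post-dates the November 9, 1998 act, accrual under the later-of rule falls on July 11, 2000.
The untolled deadline — 8 months after July 11, 2000 — is March 11, 2001.
Because the plaintiff's legal incapacity ran from November 6, 2000 to March 18, 2001, the deadline is extended by 132 days to July 21, 2001.
None of the other events listed affects the running of the period under the stated rules.
Odhiambo filed on May 8, 2001, before the July 21, 2001 deadline, so the action is timely.

TIMELY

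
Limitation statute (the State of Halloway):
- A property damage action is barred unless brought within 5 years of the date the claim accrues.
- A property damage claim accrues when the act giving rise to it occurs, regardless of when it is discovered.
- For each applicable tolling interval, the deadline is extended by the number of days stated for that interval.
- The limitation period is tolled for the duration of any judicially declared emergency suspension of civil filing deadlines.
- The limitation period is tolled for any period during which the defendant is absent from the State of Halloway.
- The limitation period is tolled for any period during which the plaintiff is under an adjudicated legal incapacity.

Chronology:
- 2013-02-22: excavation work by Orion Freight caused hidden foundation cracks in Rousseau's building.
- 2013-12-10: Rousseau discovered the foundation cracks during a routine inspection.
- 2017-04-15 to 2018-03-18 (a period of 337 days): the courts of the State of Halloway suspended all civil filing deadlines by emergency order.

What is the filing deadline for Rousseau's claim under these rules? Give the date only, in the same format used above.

2019-01-25

Because the rule ties accrual to occurrence, the claim accrued on 2013-02-22, not on the 2013-12-10 discovery date.
Adding the 5 years base period to 2013-02-22 gives a deadline of 2018-02-22, before any tolling.
The period was tolled for 337 days by the emergency suspension of filing deadlines (2017-04-15 to 2018-03-18), pushing the deadline to 2019-01-25.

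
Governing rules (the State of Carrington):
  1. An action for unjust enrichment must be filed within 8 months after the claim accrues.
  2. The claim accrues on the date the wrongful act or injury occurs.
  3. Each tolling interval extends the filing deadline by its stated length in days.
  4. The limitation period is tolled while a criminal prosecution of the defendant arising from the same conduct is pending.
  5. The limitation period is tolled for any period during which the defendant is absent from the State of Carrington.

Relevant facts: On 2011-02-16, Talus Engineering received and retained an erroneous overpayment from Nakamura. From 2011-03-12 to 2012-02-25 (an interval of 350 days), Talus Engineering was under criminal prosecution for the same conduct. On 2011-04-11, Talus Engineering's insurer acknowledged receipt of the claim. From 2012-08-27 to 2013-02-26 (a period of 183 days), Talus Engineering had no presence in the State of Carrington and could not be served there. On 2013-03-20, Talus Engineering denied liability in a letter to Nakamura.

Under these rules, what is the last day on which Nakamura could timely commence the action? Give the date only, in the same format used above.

The claim accrued on 2011-02-16, the date of the act.
8 months from 2011-02-16 is 2011-10-16.
Because the pending criminal prosecution ran from 2011-03-12 to 2012-02-25, the deadline is extended by 350 days to 2012-09-30.
Because the defendant's absence from the jurisdiction ran from 2012-08-27 to 2013-02-26, the deadline is extended by 183 days to 2013-04-01.
The other events in the timeline have no effect on the limitation period under the stated rules.

2013-04-01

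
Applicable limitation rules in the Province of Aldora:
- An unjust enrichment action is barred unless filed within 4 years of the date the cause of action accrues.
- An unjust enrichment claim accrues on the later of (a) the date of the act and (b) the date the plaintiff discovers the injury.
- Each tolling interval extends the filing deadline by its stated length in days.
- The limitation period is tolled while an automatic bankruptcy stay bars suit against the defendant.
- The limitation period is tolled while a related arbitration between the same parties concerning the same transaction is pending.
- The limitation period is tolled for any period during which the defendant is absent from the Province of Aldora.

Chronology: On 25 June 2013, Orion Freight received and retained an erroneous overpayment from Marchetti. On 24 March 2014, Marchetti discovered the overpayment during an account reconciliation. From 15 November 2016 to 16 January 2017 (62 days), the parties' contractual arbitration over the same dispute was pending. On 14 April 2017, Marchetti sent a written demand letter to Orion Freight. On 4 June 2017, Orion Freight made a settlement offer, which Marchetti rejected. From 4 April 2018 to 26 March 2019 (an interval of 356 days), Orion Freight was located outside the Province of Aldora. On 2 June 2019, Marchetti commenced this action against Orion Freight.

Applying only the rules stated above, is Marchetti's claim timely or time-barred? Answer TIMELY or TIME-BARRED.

Because discovery on 24 March 2014 post-dates the 25 June 2013 act, accrual under the later-of rule falls on 24 March 2014.
4 years from 24 March 2014 is 24 March 2018.
The pending related arbitration from 15 November 2016 to 16 January 2017 tolled the period for 62 days, extending the deadline to 25 May 2018.
The defendant's absence from the jurisdiction from 4 April 2018 to 26 March 2019 tolled the period for 356 days, extending the deadline to 16 May 2019.
The other events in the timeline have no effect on the limitation period under the stated rules.
Marchetti filed on 2 June 2019, after the 16 May 2019 deadline, so the action is time-barred.

TIME-BARRED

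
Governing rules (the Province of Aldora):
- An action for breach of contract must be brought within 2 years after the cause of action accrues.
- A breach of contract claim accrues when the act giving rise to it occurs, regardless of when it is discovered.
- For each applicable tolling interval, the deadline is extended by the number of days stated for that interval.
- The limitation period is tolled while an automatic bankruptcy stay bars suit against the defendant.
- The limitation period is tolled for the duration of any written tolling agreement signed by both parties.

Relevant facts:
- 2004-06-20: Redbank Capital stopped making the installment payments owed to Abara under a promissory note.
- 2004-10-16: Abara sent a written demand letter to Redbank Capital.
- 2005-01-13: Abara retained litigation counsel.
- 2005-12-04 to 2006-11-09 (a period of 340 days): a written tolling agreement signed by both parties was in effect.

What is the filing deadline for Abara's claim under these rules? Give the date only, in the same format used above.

The limitation period began to run on 2004-06-20.
The untolled deadline — 2 years after 2004-06-20 — is 2006-06-20.
The written tolling agreement from 2005-12-04 to 2006-11-09 tolled the period for 340 days, extending the deadline to 2007-05-26.
Nothing else in the chronology tolls or restarts the period.

2007-05-26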